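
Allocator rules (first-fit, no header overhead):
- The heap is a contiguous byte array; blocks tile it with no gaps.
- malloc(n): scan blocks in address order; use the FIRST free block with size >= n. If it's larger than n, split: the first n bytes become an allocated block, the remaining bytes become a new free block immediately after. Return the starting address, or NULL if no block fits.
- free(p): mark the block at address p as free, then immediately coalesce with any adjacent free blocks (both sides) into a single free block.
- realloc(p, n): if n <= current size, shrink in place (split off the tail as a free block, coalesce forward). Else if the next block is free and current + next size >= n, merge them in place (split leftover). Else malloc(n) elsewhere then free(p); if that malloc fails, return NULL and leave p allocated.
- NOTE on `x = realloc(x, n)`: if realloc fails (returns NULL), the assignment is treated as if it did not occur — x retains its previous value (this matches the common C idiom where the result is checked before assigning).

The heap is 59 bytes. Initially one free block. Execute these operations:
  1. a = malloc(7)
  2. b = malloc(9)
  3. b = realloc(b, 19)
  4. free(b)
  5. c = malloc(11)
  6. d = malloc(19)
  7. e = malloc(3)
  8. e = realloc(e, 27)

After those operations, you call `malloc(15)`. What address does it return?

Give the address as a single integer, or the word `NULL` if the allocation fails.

Answer: 40

Derivation:
Op 1: a = malloc(7) -> a = 0; heap: [0-6 ALLOC][7-58 FREE]
Op 2: b = malloc(9) -> b = 7; heap: [0-6 ALLOC][7-15 ALLOC][16-58 FREE]
Op 3: b = realloc(b, 19) -> b = 7; heap: [0-6 ALLOC][7-25 ALLOC][26-58 FREE]
Op 4: free(b) -> (freed b); heap: [0-6 ALLOC][7-58 FREE]
Op 5: c = malloc(11) -> c = 7; heap: [0-6 ALLOC][7-17 ALLOC][18-58 FREE]
Op 6: d = malloc(19) -> d = 18; heap: [0-6 ALLOC][7-17 ALLOC][18-36 ALLOC][37-58 FREE]
Op 7: e = malloc(3) -> e = 37; heap: [0-6 ALLOC][7-17 ALLOC][18-36 ALLOC][37-39 ALLOC][40-58 FREE]
Op 8: e = realloc(e, 27) -> NULL (e unchanged); heap: [0-6 ALLOC][7-17 ALLOC][18-36 ALLOC][37-39 ALLOC][40-58 FREE]
malloc(15): first-fit scan over [0-6 ALLOC][7-17 ALLOC][18-36 ALLOC][37-39 ALLOC][40-58 FREE] -> 40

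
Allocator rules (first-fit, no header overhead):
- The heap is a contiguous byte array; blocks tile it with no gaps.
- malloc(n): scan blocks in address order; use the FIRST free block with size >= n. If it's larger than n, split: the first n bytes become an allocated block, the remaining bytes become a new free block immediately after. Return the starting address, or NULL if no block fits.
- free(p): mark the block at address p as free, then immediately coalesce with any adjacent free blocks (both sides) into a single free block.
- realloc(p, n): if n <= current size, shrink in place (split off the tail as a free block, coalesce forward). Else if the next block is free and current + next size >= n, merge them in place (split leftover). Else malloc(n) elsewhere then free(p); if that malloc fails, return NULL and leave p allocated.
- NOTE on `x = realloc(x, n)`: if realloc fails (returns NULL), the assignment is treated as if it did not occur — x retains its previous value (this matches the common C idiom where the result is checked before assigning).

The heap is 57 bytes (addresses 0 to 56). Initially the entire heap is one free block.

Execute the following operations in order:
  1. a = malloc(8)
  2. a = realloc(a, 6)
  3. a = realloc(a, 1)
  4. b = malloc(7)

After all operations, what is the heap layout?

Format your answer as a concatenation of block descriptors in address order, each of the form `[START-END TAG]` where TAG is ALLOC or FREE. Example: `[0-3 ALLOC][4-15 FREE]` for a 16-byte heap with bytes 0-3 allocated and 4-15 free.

Answer: [0-0 ALLOC][1-7 ALLOC][8-56 FREE]

Derivation:
Op 1: a = malloc(8) -> a = 0; heap: [0-7 ALLOC][8-56 FREE]
Op 2: a = realloc(a, 6) -> a = 0; heap: [0-5 ALLOC][6-56 FREE]
Op 3: a = realloc(a, 1) -> a = 0; heap: [0-0 ALLOC][1-56 FREE]
Op 4: b = malloc(7) -> b = 1; heap: [0-0 ALLOC][1-7 ALLOC][8-56 FREE]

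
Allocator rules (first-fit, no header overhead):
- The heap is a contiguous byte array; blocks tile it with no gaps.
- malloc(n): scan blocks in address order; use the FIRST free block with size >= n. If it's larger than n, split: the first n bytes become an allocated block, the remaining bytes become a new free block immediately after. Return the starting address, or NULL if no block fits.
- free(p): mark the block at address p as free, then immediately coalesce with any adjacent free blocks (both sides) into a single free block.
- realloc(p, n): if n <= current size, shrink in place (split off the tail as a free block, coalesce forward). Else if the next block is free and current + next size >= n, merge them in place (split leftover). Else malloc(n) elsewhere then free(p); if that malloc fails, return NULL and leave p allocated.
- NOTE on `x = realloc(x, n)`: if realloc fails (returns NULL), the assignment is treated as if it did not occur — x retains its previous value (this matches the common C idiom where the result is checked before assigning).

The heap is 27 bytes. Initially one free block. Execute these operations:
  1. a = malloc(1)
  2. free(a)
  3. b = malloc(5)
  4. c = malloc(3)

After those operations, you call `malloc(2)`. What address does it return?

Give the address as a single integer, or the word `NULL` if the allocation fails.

Answer: 8

Derivation:
Op 1: a = malloc(1) -> a = 0; heap: [0-0 ALLOC][1-26 FREE]
Op 2: free(a) -> (freed a); heap: [0-26 FREE]
Op 3: b = malloc(5) -> b = 0; heap: [0-4 ALLOC][5-26 FREE]
Op 4: c = malloc(3) -> c = 5; heap: [0-4 ALLOC][5-7 ALLOC][8-26 FREE]
malloc(2): first-fit scan over [0-4 ALLOC][5-7 ALLOC][8-26 FREE] -> 8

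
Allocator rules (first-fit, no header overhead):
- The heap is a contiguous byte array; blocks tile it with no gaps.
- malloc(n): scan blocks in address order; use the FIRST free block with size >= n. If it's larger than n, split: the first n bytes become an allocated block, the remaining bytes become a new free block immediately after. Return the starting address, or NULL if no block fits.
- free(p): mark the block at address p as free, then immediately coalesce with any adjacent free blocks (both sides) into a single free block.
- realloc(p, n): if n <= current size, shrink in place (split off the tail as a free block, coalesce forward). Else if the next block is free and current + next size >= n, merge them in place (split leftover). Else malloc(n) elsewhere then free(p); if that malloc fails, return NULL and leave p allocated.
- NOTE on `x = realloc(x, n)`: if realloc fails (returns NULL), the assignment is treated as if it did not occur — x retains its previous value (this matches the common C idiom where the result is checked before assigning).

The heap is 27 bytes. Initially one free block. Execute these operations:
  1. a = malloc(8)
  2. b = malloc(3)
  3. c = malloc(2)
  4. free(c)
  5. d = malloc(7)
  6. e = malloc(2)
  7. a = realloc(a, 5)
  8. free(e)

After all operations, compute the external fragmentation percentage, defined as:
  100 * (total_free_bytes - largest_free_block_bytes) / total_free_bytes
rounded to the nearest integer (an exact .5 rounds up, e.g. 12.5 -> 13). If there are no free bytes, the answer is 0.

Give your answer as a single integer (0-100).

Op 1: a = malloc(8) -> a = 0; heap: [0-7 ALLOC][8-26 FREE]
Op 2: b = malloc(3) -> b = 8; heap: [0-7 ALLOC][8-10 ALLOC][11-26 FREE]
Op 3: c = malloc(2) -> c = 11; heap: [0-7 ALLOC][8-10 ALLOC][11-12 ALLOC][13-26 FREE]
Op 4: free(c) -> (freed c); heap: [0-7 ALLOC][8-10 ALLOC][11-26 FREE]
Op 5: d = malloc(7) -> d = 11; heap: [0-7 ALLOC][8-10 ALLOC][11-17 ALLOC][18-26 FREE]
Op 6: e = malloc(2) -> e = 18; heap: [0-7 ALLOC][8-10 ALLOC][11-17 ALLOC][18-19 ALLOC][20-26 FREE]
Op 7: a = realloc(a, 5) -> a = 0; heap: [0-4 ALLOC][5-7 FREE][8-10 ALLOC][11-17 ALLOC][18-19 ALLOC][20-26 FREE]
Op 8: free(e) -> (freed e); heap: [0-4 ALLOC][5-7 FREE][8-10 ALLOC][11-17 ALLOC][18-26 FREE]
Free blocks: [3 9] total_free=12 largest=9 -> 100*(12-9)/12 = 300/12 = 25

Answer: 25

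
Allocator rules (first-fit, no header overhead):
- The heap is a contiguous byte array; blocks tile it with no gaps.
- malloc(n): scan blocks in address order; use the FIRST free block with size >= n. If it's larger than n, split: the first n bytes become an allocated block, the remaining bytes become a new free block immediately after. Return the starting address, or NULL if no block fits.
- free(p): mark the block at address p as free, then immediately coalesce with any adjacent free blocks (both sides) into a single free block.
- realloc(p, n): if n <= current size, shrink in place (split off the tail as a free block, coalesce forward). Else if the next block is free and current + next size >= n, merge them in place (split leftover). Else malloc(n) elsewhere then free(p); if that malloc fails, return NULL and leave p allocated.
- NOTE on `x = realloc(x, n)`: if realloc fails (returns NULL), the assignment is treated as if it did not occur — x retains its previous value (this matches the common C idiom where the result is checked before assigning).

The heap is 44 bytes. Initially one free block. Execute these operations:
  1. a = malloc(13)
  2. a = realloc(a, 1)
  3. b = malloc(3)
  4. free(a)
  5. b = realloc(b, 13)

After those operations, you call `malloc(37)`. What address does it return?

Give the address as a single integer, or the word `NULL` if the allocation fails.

Answer: NULL

Derivation:
Op 1: a = malloc(13) -> a = 0; heap: [0-12 ALLOC][13-43 FREE]
Op 2: a = realloc(a, 1) -> a = 0; heap: [0-0 ALLOC][1-43 FREE]
Op 3: b = malloc(3) -> b = 1; heap: [0-0 ALLOC][1-3 ALLOC][4-43 FREE]
Op 4: free(a) -> (freed a); heap: [0-0 FREE][1-3 ALLOC][4-43 FREE]
Op 5: b = realloc(b, 13) -> b = 1; heap: [0-0 FREE][1-13 ALLOC][14-43 FREE]
malloc(37): first-fit scan over [0-0 FREE][1-13 ALLOC][14-43 FREE] -> NULL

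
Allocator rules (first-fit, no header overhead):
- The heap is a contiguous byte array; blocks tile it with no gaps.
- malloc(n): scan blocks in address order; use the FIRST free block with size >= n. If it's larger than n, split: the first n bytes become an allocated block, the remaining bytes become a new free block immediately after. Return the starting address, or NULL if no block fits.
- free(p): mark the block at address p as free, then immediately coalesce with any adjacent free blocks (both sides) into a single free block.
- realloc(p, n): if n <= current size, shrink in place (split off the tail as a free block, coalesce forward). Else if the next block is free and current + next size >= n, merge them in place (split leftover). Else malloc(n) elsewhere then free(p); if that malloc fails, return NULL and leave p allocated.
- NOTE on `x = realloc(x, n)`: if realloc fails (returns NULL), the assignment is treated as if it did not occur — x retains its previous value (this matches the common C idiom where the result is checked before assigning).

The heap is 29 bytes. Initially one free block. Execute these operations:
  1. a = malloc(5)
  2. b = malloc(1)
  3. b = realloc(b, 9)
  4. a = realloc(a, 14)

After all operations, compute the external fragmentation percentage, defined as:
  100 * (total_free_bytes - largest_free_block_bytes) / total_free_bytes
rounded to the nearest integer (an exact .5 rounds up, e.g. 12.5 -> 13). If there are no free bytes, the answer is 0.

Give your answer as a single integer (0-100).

Op 1: a = malloc(5) -> a = 0; heap: [0-4 ALLOC][5-28 FREE]
Op 2: b = malloc(1) -> b = 5; heap: [0-4 ALLOC][5-5 ALLOC][6-28 FREE]
Op 3: b = realloc(b, 9) -> b = 5; heap: [0-4 ALLOC][5-13 ALLOC][14-28 FREE]
Op 4: a = realloc(a, 14) -> a = 14; heap: [0-4 FREE][5-13 ALLOC][14-27 ALLOC][28-28 FREE]
Free blocks: [5 1] total_free=6 largest=5 -> 100*(6-5)/6 = 100/6 ≈ 16.667 -> rounds to 17

Answer: 17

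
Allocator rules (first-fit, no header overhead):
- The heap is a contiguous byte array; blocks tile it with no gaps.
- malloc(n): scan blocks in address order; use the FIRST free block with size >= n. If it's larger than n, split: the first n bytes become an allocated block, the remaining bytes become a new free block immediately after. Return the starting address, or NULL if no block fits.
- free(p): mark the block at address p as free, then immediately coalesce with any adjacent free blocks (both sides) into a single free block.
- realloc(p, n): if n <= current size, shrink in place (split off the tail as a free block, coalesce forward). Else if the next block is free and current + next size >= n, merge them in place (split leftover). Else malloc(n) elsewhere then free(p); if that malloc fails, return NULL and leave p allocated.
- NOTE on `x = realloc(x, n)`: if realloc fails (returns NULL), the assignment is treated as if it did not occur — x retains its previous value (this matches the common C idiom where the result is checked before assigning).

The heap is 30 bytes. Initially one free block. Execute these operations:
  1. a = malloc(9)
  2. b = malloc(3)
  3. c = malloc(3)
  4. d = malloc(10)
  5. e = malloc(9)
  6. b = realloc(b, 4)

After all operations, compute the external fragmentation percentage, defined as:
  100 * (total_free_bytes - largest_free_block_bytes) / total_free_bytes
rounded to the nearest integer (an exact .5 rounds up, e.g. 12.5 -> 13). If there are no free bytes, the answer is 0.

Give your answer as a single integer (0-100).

Op 1: a = malloc(9) -> a = 0; heap: [0-8 ALLOC][9-29 FREE]
Op 2: b = malloc(3) -> b = 9; heap: [0-8 ALLOC][9-11 ALLOC][12-29 FREE]
Op 3: c = malloc(3) -> c = 12; heap: [0-8 ALLOC][9-11 ALLOC][12-14 ALLOC][15-29 FREE]
Op 4: d = malloc(10) -> d = 15; heap: [0-8 ALLOC][9-11 ALLOC][12-14 ALLOC][15-24 ALLOC][25-29 FREE]
Op 5: e = malloc(9) -> e = NULL; heap: [0-8 ALLOC][9-11 ALLOC][12-14 ALLOC][15-24 ALLOC][25-29 FREE]
Op 6: b = realloc(b, 4) -> b = 25; heap: [0-8 ALLOC][9-11 FREE][12-14 ALLOC][15-24 ALLOC][25-28 ALLOC][29-29 FREE]
Free blocks: [3 1] total_free=4 largest=3 -> 100*(4-3)/4 = 100/4 = 25

Answer: 25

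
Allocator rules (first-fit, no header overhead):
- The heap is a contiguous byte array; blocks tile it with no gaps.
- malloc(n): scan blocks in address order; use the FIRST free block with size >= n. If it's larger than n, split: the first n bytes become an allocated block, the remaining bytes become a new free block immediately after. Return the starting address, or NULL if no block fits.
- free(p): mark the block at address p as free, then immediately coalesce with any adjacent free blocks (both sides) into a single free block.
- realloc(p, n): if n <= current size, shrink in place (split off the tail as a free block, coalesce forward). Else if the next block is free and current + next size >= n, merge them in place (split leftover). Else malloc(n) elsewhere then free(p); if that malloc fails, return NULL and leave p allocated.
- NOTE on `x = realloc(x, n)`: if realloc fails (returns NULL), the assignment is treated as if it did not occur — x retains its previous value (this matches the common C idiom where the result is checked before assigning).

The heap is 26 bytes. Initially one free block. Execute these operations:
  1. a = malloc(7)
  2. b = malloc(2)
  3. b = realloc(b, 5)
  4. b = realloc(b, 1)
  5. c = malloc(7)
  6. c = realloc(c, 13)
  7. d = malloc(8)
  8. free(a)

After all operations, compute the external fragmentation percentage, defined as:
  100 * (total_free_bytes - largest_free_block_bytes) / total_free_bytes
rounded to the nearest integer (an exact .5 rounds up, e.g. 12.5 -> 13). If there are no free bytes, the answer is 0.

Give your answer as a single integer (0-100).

Op 1: a = malloc(7) -> a = 0; heap: [0-6 ALLOC][7-25 FREE]
Op 2: b = malloc(2) -> b = 7; heap: [0-6 ALLOC][7-8 ALLOC][9-25 FREE]
Op 3: b = realloc(b, 5) -> b = 7; heap: [0-6 ALLOC][7-11 ALLOC][12-25 FREE]
Op 4: b = realloc(b, 1) -> b = 7; heap: [0-6 ALLOC][7-7 ALLOC][8-25 FREE]
Op 5: c = malloc(7) -> c = 8; heap: [0-6 ALLOC][7-7 ALLOC][8-14 ALLOC][15-25 FREE]
Op 6: c = realloc(c, 13) -> c = 8; heap: [0-6 ALLOC][7-7 ALLOC][8-20 ALLOC][21-25 FREE]
Op 7: d = malloc(8) -> d = NULL; heap: [0-6 ALLOC][7-7 ALLOC][8-20 ALLOC][21-25 FREE]
Op 8: free(a) -> (freed a); heap: [0-6 FREE][7-7 ALLOC][8-20 ALLOC][21-25 FREE]
Free blocks: [7 5] total_free=12 largest=7 -> 100*(12-7)/12 = 500/12 ≈ 41.667 -> rounds to 42

Answer: 42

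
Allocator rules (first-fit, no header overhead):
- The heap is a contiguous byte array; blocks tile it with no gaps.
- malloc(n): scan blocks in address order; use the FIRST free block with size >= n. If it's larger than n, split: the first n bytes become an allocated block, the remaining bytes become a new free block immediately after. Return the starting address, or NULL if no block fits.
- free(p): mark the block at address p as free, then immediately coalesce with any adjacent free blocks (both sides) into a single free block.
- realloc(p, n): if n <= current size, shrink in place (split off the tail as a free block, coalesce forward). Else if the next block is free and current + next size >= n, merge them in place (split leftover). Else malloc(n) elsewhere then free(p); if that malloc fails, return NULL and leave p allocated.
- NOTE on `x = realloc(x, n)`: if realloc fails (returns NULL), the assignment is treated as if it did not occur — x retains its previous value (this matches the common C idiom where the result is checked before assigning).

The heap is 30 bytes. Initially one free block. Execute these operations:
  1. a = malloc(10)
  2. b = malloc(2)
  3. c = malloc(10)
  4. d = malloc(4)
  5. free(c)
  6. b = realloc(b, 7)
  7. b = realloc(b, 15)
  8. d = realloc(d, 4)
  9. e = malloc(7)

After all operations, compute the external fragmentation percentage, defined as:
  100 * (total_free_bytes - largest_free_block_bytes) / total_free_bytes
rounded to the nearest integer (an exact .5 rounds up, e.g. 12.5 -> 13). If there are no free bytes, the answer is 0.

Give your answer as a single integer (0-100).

Answer: 44

Derivation:
Op 1: a = malloc(10) -> a = 0; heap: [0-9 ALLOC][10-29 FREE]
Op 2: b = malloc(2) -> b = 10; heap: [0-9 ALLOC][10-11 ALLOC][12-29 FREE]
Op 3: c = malloc(10) -> c = 12; heap: [0-9 ALLOC][10-11 ALLOC][12-21 ALLOC][22-29 FREE]
Op 4: d = malloc(4) -> d = 22; heap: [0-9 ALLOC][10-11 ALLOC][12-21 ALLOC][22-25 ALLOC][26-29 FREE]
Op 5: free(c) -> (freed c); heap: [0-9 ALLOC][10-11 ALLOC][12-21 FREE][22-25 ALLOC][26-29 FREE]
Op 6: b = realloc(b, 7) -> b = 10; heap: [0-9 ALLOC][10-16 ALLOC][17-21 FREE][22-25 ALLOC][26-29 FREE]
Op 7: b = realloc(b, 15) -> NULL (b unchanged); heap: [0-9 ALLOC][10-16 ALLOC][17-21 FREE][22-25 ALLOC][26-29 FREE]
Op 8: d = realloc(d, 4) -> d = 22; heap: [0-9 ALLOC][10-16 ALLOC][17-21 FREE][22-25 ALLOC][26-29 FREE]
Op 9: e = malloc(7) -> e = NULL; heap: [0-9 ALLOC][10-16 ALLOC][17-21 FREE][22-25 ALLOC][26-29 FREE]
Free blocks: [5 4] total_free=9 largest=5 -> 100*(9-5)/9 = 400/9 ≈ 44.444 -> rounds to 44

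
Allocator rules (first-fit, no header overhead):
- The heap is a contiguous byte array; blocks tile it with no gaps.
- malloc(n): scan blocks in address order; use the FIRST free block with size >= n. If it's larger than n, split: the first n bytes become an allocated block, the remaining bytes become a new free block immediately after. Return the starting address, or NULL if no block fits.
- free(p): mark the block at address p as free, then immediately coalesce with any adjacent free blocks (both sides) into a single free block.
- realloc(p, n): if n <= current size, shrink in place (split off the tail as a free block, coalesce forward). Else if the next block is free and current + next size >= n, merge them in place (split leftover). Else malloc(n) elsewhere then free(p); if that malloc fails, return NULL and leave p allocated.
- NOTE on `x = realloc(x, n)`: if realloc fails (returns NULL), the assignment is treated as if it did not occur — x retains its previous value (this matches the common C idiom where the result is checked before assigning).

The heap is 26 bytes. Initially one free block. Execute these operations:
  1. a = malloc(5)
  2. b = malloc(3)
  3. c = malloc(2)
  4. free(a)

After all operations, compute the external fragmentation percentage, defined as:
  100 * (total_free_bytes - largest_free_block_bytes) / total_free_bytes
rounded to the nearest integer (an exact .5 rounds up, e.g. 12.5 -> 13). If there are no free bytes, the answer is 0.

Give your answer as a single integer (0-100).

Op 1: a = malloc(5) -> a = 0; heap: [0-4 ALLOC][5-25 FREE]
Op 2: b = malloc(3) -> b = 5; heap: [0-4 ALLOC][5-7 ALLOC][8-25 FREE]
Op 3: c = malloc(2) -> c = 8; heap: [0-4 ALLOC][5-7 ALLOC][8-9 ALLOC][10-25 FREE]
Op 4: free(a) -> (freed a); heap: [0-4 FREE][5-7 ALLOC][8-9 ALLOC][10-25 FREE]
Free blocks: [5 16] total_free=21 largest=16 -> 100*(21-16)/21 = 500/21 ≈ 23.810 -> rounds to 24

Answer: 24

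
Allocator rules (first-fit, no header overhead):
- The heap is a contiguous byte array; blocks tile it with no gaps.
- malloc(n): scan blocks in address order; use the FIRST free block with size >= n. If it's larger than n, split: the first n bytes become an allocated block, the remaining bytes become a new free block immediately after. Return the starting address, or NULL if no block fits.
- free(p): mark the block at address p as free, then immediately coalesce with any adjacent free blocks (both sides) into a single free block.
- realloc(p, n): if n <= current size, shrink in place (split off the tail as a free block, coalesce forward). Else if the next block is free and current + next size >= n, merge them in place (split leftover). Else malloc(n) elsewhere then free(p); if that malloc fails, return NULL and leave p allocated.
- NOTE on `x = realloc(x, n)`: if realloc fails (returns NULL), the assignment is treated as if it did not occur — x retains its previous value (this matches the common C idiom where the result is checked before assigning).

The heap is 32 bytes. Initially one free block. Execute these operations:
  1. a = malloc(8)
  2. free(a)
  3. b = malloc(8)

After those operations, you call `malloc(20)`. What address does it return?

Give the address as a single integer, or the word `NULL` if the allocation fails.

Answer: 8

Derivation:
Op 1: a = malloc(8) -> a = 0; heap: [0-7 ALLOC][8-31 FREE]
Op 2: free(a) -> (freed a); heap: [0-31 FREE]
Op 3: b = malloc(8) -> b = 0; heap: [0-7 ALLOC][8-31 FREE]
malloc(20): first-fit scan over [0-7 ALLOC][8-31 FREE] -> 8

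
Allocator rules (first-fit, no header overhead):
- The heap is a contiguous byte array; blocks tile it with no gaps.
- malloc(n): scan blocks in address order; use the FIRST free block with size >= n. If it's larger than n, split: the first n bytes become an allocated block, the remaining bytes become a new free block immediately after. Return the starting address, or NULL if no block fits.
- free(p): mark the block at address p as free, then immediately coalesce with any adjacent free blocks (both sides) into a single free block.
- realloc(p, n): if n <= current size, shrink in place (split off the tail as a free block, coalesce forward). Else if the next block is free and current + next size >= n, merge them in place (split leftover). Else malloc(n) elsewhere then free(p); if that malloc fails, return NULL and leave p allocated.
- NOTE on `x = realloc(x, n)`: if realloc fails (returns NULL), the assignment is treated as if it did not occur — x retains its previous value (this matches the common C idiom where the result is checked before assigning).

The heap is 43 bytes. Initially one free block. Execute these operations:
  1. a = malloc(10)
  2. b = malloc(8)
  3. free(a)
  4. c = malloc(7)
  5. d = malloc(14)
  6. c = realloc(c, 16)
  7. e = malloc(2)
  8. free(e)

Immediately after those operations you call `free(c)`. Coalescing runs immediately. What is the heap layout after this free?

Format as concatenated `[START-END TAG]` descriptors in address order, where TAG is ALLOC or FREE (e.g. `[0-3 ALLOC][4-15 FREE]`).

Answer: [0-9 FREE][10-17 ALLOC][18-31 ALLOC][32-42 FREE]

Derivation:
Op 1: a = malloc(10) -> a = 0; heap: [0-9 ALLOC][10-42 FREE]
Op 2: b = malloc(8) -> b = 10; heap: [0-9 ALLOC][10-17 ALLOC][18-42 FREE]
Op 3: free(a) -> (freed a); heap: [0-9 FREE][10-17 ALLOC][18-42 FREE]
Op 4: c = malloc(7) -> c = 0; heap: [0-6 ALLOC][7-9 FREE][10-17 ALLOC][18-42 FREE]
Op 5: d = malloc(14) -> d = 18; heap: [0-6 ALLOC][7-9 FREE][10-17 ALLOC][18-31 ALLOC][32-42 FREE]
Op 6: c = realloc(c, 16) -> NULL (c unchanged); heap: [0-6 ALLOC][7-9 FREE][10-17 ALLOC][18-31 ALLOC][32-42 FREE]
Op 7: e = malloc(2) -> e = 7; heap: [0-6 ALLOC][7-8 ALLOC][9-9 FREE][10-17 ALLOC][18-31 ALLOC][32-42 FREE]
Op 8: free(e) -> (freed e); heap: [0-6 ALLOC][7-9 FREE][10-17 ALLOC][18-31 ALLOC][32-42 FREE]
free(c): c = 0 -> block [0-6 ALLOC]; mark free, coalesce with adjacent free neighbors -> [0-9 FREE][10-17 ALLOC][18-31 ALLOC][32-42 FREE]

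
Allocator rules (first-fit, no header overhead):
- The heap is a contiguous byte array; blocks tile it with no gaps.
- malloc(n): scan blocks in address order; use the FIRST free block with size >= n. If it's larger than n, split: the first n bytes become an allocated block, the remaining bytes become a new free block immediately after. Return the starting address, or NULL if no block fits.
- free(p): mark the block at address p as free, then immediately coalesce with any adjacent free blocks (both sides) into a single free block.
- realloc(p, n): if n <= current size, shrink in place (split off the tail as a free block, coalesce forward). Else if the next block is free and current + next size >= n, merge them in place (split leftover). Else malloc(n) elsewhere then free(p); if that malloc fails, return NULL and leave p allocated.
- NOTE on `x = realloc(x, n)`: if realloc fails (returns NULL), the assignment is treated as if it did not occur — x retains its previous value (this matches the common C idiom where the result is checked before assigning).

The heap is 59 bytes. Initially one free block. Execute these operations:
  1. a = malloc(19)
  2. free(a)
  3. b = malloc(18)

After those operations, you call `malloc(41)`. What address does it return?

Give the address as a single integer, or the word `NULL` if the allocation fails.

Answer: 18

Derivation:
Op 1: a = malloc(19) -> a = 0; heap: [0-18 ALLOC][19-58 FREE]
Op 2: free(a) -> (freed a); heap: [0-58 FREE]
Op 3: b = malloc(18) -> b = 0; heap: [0-17 ALLOC][18-58 FREE]
malloc(41): first-fit scan over [0-17 ALLOC][18-58 FREE] -> 18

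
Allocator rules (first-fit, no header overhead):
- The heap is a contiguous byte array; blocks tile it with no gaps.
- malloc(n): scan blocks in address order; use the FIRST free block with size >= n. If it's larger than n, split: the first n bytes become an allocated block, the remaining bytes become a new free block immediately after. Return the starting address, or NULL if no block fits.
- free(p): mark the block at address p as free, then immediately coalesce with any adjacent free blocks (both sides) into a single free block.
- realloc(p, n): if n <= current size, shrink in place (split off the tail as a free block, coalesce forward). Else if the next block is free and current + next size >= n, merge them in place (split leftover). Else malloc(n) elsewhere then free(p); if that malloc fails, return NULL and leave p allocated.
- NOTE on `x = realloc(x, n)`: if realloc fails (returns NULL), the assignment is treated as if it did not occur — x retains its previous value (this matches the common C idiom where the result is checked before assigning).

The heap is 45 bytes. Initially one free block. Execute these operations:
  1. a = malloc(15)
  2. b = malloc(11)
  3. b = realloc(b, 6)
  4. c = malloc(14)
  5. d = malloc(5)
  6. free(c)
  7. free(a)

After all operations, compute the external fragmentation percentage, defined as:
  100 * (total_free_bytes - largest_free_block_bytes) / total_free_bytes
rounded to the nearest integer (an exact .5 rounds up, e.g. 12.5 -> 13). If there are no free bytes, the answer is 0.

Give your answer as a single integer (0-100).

Op 1: a = malloc(15) -> a = 0; heap: [0-14 ALLOC][15-44 FREE]
Op 2: b = malloc(11) -> b = 15; heap: [0-14 ALLOC][15-25 ALLOC][26-44 FREE]
Op 3: b = realloc(b, 6) -> b = 15; heap: [0-14 ALLOC][15-20 ALLOC][21-44 FREE]
Op 4: c = malloc(14) -> c = 21; heap: [0-14 ALLOC][15-20 ALLOC][21-34 ALLOC][35-44 FREE]
Op 5: d = malloc(5) -> d = 35; heap: [0-14 ALLOC][15-20 ALLOC][21-34 ALLOC][35-39 ALLOC][40-44 FREE]
Op 6: free(c) -> (freed c); heap: [0-14 ALLOC][15-20 ALLOC][21-34 FREE][35-39 ALLOC][40-44 FREE]
Op 7: free(a) -> (freed a); heap: [0-14 FREE][15-20 ALLOC][21-34 FREE][35-39 ALLOC][40-44 FREE]
Free blocks: [15 14 5] total_free=34 largest=15 -> 100*(34-15)/34 = 1900/34 ≈ 55.882 -> rounds to 56

Answer: 56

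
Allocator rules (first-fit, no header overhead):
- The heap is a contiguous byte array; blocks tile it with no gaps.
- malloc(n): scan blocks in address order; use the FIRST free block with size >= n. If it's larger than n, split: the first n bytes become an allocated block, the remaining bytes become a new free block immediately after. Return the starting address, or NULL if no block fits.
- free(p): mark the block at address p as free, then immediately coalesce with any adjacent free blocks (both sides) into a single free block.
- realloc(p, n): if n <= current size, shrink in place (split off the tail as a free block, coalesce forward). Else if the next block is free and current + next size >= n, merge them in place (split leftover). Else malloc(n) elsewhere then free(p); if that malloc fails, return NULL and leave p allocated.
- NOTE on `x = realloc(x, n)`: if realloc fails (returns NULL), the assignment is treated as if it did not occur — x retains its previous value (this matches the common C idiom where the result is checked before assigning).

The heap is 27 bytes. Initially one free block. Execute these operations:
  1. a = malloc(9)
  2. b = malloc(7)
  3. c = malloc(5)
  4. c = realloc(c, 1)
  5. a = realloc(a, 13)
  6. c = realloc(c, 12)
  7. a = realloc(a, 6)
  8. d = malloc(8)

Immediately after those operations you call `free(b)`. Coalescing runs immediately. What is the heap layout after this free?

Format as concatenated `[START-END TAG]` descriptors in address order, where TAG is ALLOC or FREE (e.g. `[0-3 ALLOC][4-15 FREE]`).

Op 1: a = malloc(9) -> a = 0; heap: [0-8 ALLOC][9-26 FREE]
Op 2: b = malloc(7) -> b = 9; heap: [0-8 ALLOC][9-15 ALLOC][16-26 FREE]
Op 3: c = malloc(5) -> c = 16; heap: [0-8 ALLOC][9-15 ALLOC][16-20 ALLOC][21-26 FREE]
Op 4: c = realloc(c, 1) -> c = 16; heap: [0-8 ALLOC][9-15 ALLOC][16-16 ALLOC][17-26 FREE]
Op 5: a = realloc(a, 13) -> NULL (a unchanged); heap: [0-8 ALLOC][9-15 ALLOC][16-16 ALLOC][17-26 FREE]
Op 6: c = realloc(c, 12) -> NULL (c unchanged); heap: [0-8 ALLOC][9-15 ALLOC][16-16 ALLOC][17-26 FREE]
Op 7: a = realloc(a, 6) -> a = 0; heap: [0-5 ALLOC][6-8 FREE][9-15 ALLOC][16-16 ALLOC][17-26 FREE]
Op 8: d = malloc(8) -> d = 17; heap: [0-5 ALLOC][6-8 FREE][9-15 ALLOC][16-16 ALLOC][17-24 ALLOC][25-26 FREE]
free(b): b = 9 -> block [9-15 ALLOC]; mark free, coalesce with adjacent free neighbors -> [0-5 ALLOC][6-15 FREE][16-16 ALLOC][17-24 ALLOC][25-26 FREE]

Answer: [0-5 ALLOC][6-15 FREE][16-16 ALLOC][17-24 ALLOC][25-26 FREE]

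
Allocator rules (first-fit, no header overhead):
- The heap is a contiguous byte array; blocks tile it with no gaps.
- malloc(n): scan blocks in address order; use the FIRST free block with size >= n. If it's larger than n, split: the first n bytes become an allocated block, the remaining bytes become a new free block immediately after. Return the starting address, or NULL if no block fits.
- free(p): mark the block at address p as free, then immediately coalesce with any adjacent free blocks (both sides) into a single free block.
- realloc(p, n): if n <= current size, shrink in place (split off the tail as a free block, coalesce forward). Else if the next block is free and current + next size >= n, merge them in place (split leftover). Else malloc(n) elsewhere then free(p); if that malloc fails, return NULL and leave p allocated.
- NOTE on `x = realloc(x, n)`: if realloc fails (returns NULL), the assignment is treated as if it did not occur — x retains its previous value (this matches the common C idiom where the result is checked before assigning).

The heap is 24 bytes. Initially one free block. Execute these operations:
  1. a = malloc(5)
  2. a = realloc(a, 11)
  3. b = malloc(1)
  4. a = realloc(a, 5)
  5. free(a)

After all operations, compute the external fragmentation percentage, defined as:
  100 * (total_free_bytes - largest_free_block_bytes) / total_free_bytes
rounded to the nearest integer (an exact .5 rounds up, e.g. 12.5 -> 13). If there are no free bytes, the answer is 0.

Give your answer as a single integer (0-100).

Op 1: a = malloc(5) -> a = 0; heap: [0-4 ALLOC][5-23 FREE]
Op 2: a = realloc(a, 11) -> a = 0; heap: [0-10 ALLOC][11-23 FREE]
Op 3: b = malloc(1) -> b = 11; heap: [0-10 ALLOC][11-11 ALLOC][12-23 FREE]
Op 4: a = realloc(a, 5) -> a = 0; heap: [0-4 ALLOC][5-10 FREE][11-11 ALLOC][12-23 FREE]
Op 5: free(a) -> (freed a); heap: [0-10 FREE][11-11 ALLOC][12-23 FREE]
Free blocks: [11 12] total_free=23 largest=12 -> 100*(23-12)/23 = 1100/23 ≈ 47.826 -> rounds to 48

Answer: 48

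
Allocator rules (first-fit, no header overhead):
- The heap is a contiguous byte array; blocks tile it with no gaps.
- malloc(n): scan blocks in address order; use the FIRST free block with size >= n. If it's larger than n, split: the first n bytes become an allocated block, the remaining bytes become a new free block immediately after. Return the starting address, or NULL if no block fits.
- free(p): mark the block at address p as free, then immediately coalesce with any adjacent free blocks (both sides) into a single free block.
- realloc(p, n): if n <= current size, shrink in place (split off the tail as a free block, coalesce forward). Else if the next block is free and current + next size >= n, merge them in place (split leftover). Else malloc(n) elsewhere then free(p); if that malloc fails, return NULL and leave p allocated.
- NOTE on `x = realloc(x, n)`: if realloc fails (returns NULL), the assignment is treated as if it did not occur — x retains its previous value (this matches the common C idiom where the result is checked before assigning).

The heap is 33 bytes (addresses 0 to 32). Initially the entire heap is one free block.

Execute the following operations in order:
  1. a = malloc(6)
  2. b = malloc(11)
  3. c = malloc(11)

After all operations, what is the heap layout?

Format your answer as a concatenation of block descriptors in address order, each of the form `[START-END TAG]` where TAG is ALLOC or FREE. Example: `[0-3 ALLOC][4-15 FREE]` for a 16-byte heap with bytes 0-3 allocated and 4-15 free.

Op 1: a = malloc(6) -> a = 0; heap: [0-5 ALLOC][6-32 FREE]
Op 2: b = malloc(11) -> b = 6; heap: [0-5 ALLOC][6-16 ALLOC][17-32 FREE]
Op 3: c = malloc(11) -> c = 17; heap: [0-5 ALLOC][6-16 ALLOC][17-27 ALLOC][28-32 FREE]

Answer: [0-5 ALLOC][6-16 ALLOC][17-27 ALLOC][28-32 FREE]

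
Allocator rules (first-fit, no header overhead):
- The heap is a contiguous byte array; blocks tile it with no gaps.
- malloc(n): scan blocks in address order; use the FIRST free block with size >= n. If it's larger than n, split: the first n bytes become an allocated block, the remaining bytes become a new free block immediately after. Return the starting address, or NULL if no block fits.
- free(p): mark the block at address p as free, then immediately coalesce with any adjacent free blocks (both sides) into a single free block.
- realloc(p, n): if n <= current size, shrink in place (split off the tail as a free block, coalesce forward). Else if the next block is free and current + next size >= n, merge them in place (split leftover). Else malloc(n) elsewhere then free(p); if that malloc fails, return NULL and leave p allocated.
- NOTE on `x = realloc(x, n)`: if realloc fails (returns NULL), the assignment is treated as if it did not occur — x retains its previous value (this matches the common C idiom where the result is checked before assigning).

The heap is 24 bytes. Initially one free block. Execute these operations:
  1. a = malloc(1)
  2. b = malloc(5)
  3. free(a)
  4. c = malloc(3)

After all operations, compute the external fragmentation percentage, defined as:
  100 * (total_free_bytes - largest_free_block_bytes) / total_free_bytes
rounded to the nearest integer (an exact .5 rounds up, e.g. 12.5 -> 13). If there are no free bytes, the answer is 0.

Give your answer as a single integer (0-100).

Answer: 6

Derivation:
Op 1: a = malloc(1) -> a = 0; heap: [0-0 ALLOC][1-23 FREE]
Op 2: b = malloc(5) -> b = 1; heap: [0-0 ALLOC][1-5 ALLOC][6-23 FREE]
Op 3: free(a) -> (freed a); heap: [0-0 FREE][1-5 ALLOC][6-23 FREE]
Op 4: c = malloc(3) -> c = 6; heap: [0-0 FREE][1-5 ALLOC][6-8 ALLOC][9-23 FREE]
Free blocks: [1 15] total_free=16 largest=15 -> 100*(16-15)/16 = 100/16 = 6.25 -> rounds to 6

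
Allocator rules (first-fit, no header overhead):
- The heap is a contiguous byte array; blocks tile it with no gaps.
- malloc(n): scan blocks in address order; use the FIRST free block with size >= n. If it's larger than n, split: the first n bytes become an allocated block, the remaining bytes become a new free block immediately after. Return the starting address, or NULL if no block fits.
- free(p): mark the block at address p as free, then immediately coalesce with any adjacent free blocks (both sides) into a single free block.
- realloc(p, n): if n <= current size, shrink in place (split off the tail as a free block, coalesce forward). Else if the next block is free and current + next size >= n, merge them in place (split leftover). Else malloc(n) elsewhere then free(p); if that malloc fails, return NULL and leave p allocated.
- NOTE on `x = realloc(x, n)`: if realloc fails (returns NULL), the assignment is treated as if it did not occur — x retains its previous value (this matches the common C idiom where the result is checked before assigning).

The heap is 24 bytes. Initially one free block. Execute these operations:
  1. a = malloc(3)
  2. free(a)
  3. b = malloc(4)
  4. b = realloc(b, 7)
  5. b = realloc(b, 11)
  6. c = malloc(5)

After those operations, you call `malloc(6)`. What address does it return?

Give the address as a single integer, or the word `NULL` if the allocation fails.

Op 1: a = malloc(3) -> a = 0; heap: [0-2 ALLOC][3-23 FREE]
Op 2: free(a) -> (freed a); heap: [0-23 FREE]
Op 3: b = malloc(4) -> b = 0; heap: [0-3 ALLOC][4-23 FREE]
Op 4: b = realloc(b, 7) -> b = 0; heap: [0-6 ALLOC][7-23 FREE]
Op 5: b = realloc(b, 11) -> b = 0; heap: [0-10 ALLOC][11-23 FREE]
Op 6: c = malloc(5) -> c = 11; heap: [0-10 ALLOC][11-15 ALLOC][16-23 FREE]
malloc(6): first-fit scan over [0-10 ALLOC][11-15 ALLOC][16-23 FREE] -> 16

Answer: 16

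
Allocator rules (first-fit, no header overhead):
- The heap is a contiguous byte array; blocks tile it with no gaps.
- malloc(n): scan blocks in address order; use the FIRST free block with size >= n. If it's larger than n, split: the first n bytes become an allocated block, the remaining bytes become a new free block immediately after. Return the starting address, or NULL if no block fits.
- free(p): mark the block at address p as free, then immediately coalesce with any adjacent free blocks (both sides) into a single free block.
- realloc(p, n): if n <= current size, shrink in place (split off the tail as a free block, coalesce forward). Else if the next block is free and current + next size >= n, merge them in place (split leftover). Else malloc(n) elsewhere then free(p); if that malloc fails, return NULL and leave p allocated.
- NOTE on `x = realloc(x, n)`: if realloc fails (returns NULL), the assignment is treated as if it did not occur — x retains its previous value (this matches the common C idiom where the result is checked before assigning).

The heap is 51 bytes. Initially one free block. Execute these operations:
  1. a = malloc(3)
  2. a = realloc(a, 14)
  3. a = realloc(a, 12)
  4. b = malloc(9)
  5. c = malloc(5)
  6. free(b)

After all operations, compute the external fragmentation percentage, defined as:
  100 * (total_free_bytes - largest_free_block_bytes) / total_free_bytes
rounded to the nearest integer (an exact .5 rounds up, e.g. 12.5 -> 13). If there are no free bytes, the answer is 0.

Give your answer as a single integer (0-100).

Answer: 26

Derivation:
Op 1: a = malloc(3) -> a = 0; heap: [0-2 ALLOC][3-50 FREE]
Op 2: a = realloc(a, 14) -> a = 0; heap: [0-13 ALLOC][14-50 FREE]
Op 3: a = realloc(a, 12) -> a = 0; heap: [0-11 ALLOC][12-50 FREE]
Op 4: b = malloc(9) -> b = 12; heap: [0-11 ALLOC][12-20 ALLOC][21-50 FREE]
Op 5: c = malloc(5) -> c = 21; heap: [0-11 ALLOC][12-20 ALLOC][21-25 ALLOC][26-50 FREE]
Op 6: free(b) -> (freed b); heap: [0-11 ALLOC][12-20 FREE][21-25 ALLOC][26-50 FREE]
Free blocks: [9 25] total_free=34 largest=25 -> 100*(34-25)/34 = 900/34 ≈ 26.471 -> rounds to 26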